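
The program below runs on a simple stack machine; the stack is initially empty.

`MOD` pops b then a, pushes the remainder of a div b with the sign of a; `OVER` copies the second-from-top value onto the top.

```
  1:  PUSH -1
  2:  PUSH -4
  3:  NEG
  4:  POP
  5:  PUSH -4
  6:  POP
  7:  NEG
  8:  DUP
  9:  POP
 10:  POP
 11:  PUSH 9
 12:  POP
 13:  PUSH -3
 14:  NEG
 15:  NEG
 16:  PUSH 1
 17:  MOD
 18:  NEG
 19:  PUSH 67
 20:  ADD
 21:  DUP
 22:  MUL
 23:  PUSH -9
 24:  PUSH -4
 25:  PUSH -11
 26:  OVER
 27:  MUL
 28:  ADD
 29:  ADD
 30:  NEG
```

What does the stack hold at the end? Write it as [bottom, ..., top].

[4489, -31]

PUSH -1  → [-1]
PUSH -4  → [-1, -4]
NEG      → [-1, 4]
POP      → [-1]
PUSH -4  → [-1, -4]
POP      → [-1]
NEG      → [1]
DUP      → [1, 1]
POP      → [1]
POP      → []
PUSH 9   → [9]
POP      → []
PUSH -3  → [-3]
NEG      → [3]
NEG      → [-3]
PUSH 1   → [-3, 1]
MOD      → [0]
NEG      → [0]
PUSH 67  → [0, 67]
ADD      → [67]
DUP      → [67, 67]
MUL      → [4489]
PUSH -9  → [4489, -9]
PUSH -4  → [4489, -9, -4]
PUSH -11 → [4489, -9, -4, -11]
OVER     → [4489, -9, -4, -11, -4]
MUL      → [4489, -9, -4, 44]
ADD      → [4489, -9, 40]
ADD      → [4489, 31]
NEG      → [4489, -31]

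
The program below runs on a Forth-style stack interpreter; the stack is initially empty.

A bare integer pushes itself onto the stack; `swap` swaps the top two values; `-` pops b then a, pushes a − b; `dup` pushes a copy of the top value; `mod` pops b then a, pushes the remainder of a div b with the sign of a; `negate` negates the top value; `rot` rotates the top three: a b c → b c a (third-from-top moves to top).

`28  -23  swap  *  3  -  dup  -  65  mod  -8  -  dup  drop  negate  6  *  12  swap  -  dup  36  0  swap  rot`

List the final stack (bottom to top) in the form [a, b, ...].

28     → 28
-23    → 28 -23
swap   → -23 28
*      → -644
3      → -644 3
-      → -647
dup    → -647 -647
-      → 0
65     → 0 65
mod    → 0
-8     → 0 -8
-      → 8
dup    → 8 8
drop   → 8
negate → -8
6      → -8 6
*      → -48
12     → -48 12
swap   → 12 -48
-      → 60
dup    → 60 60
36     → 60 60 36
0      → 60 60 36 0
swap   → 60 60 0 36
rot    → 60 0 36 60

[60, 0, 36, 60]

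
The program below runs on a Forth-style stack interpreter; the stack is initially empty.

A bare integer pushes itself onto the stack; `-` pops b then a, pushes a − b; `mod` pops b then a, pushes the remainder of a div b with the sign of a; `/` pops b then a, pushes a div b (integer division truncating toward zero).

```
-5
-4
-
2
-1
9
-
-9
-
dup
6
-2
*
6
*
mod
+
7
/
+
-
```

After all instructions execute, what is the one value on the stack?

-5  : [-5]
-4  : [-5, -4]
-   : [-1]
2   : [-1, 2]
-1  : [-1, 2, -1]
9   : [-1, 2, -1, 9]
-   : [-1, 2, -10]
-9  : [-1, 2, -10, -9]
-   : [-1, 2, -1]
dup : [-1, 2, -1, -1]
6   : [-1, 2, -1, -1, 6]
-2  : [-1, 2, -1, -1, 6, -2]
*   : [-1, 2, -1, -1, -12]
6   : [-1, 2, -1, -1, -12, 6]
*   : [-1, 2, -1, -1, -72]
mod : [-1, 2, -1, -1]
+   : [-1, 2, -2]
7   : [-1, 2, -2, 7]
/   : [-1, 2, 0]
+   : [-1, 2]
-   : [-3]

-3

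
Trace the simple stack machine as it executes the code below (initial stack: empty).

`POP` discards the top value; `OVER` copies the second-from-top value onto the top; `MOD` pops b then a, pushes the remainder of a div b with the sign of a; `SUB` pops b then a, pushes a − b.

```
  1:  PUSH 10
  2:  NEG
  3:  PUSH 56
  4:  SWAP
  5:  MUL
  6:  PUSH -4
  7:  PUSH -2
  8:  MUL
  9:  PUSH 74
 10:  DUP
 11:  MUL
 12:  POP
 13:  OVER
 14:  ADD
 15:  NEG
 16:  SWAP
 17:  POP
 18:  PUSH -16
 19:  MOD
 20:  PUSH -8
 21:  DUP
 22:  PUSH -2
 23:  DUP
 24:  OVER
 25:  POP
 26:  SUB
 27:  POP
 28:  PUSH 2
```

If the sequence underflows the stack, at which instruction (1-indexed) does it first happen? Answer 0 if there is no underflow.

PUSH 10  → [10]
NEG      → [-10]
PUSH 56  → [-10, 56]
SWAP     → [56, -10]
MUL      → [-560]
PUSH -4  → [-560, -4]
PUSH -2  → [-560, -4, -2]
MUL      → [-560, 8]
PUSH 74  → [-560, 8, 74]
DUP      → [-560, 8, 74, 74]
MUL      → [-560, 8, 5476]
POP      → [-560, 8]
OVER     → [-560, 8, -560]
ADD      → [-560, -552]
NEG      → [-560, 552]
SWAP     → [552, -560]
POP      → [552]
PUSH -16 → [552, -16]
MOD      → [8]
PUSH -8  → [8, -8]
DUP      → [8, -8, -8]
PUSH -2  → [8, -8, -8, -2]
DUP      → [8, -8, -8, -2, -2]
OVER     → [8, -8, -8, -2, -2, -2]
POP      → [8, -8, -8, -2, -2]
SUB      → [8, -8, -8, 0]
POP      → [8, -8, -8]
PUSH 2   → [8, -8, -8, 2]

0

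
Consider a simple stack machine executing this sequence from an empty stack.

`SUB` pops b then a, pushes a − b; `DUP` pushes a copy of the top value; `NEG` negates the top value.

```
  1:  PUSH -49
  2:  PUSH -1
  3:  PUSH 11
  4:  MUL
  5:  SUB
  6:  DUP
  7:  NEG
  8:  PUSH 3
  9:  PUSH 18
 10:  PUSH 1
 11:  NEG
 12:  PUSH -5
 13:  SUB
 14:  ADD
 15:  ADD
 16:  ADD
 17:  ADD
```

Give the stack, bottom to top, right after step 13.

PUSH -49 -> -49
PUSH -1  -> -49 -1
PUSH 11  -> -49 -1 11
MUL      -> -49 -11
SUB      -> -38
DUP      -> -38 -38
NEG      -> -38 38
PUSH 3   -> -38 38 3
PUSH 18  -> -38 38 3 18
PUSH 1   -> -38 38 3 18 1
NEG      -> -38 38 3 18 -1
PUSH -5  -> -38 38 3 18 -1 -5
SUB      -> -38 38 3 18 4

[-38, 38, 3, 18, 4]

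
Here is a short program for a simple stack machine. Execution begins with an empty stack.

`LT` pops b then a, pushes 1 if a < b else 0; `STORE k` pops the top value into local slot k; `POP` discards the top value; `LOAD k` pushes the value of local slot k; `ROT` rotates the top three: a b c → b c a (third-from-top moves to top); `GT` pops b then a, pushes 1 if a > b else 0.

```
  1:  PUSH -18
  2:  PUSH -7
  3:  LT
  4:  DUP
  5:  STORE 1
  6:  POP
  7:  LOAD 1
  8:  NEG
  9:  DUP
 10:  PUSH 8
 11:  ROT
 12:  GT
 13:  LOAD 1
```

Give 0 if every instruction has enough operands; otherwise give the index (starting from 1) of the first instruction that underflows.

0

PUSH -18 → [-18]
PUSH -7  → [-18, -7]
LT       → [1]
DUP      → [1, 1]
STORE 1  → [1]
POP      → []
LOAD 1   → [1]
NEG      → [-1]
DUP      → [-1, -1]
PUSH 8   → [-1, -1, 8]
ROT      → [-1, 8, -1]
GT       → [-1, 1]
LOAD 1   → [-1, 1, 1]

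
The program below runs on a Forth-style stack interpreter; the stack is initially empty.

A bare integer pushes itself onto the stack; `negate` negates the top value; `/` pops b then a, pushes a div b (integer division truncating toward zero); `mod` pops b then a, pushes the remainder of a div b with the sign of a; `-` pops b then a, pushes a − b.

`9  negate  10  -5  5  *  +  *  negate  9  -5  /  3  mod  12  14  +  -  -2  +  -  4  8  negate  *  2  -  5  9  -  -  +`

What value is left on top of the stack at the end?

-136

9      : 9
negate : -9
10     : -9 10
-5     : -9 10 -5
5      : -9 10 -5 5
*      : -9 10 -25
+      : -9 -15
*      : 135
negate : -135
9      : -135 9
-5     : -135 9 -5
/      : -135 -1
3      : -135 -1 3
mod    : -135 -1
12     : -135 -1 12
14     : -135 -1 12 14
+      : -135 -1 26
-      : -135 -27
-2     : -135 -27 -2
+      : -135 -29
-      : -106
4      : -106 4
8      : -106 4 8
negate : -106 4 -8
*      : -106 -32
2      : -106 -32 2
-      : -106 -34
5      : -106 -34 5
9      : -106 -34 5 9
-      : -106 -34 -4
-      : -106 -30
+      : -136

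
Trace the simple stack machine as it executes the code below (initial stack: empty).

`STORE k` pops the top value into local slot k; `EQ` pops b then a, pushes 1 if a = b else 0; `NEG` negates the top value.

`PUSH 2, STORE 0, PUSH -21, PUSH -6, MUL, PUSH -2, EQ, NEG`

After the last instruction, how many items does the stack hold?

PUSH 2   -> 2
STORE 0  -> (empty)
PUSH -21 -> -21
PUSH -6  -> -21 -6
MUL      -> 126
PUSH -2  -> 126 -2
EQ       -> 0
NEG      -> 0

1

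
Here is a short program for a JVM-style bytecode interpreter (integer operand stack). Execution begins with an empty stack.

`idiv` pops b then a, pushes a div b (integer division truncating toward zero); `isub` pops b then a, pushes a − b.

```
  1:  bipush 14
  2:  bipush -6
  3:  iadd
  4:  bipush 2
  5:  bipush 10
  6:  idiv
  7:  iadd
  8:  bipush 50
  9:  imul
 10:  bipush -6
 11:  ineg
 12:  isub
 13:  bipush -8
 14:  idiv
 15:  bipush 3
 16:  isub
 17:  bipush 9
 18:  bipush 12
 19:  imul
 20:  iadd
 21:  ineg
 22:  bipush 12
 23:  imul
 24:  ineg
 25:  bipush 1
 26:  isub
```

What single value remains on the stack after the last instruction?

bipush 14 -> [14]
bipush -6 -> [14, -6]
iadd      -> [8]
bipush 2  -> [8, 2]
bipush 10 -> [8, 2, 10]
idiv      -> [8, 0]
iadd      -> [8]
bipush 50 -> [8, 50]
imul      -> [400]
bipush -6 -> [400, -6]
ineg      -> [400, 6]
isub      -> [394]
bipush -8 -> [394, -8]
idiv      -> [-49]
bipush 3  -> [-49, 3]
isub      -> [-52]
bipush 9  -> [-52, 9]
bipush 12 -> [-52, 9, 12]
imul      -> [-52, 108]
iadd      -> [56]
ineg      -> [-56]
bipush 12 -> [-56, 12]
imul      -> [-672]
ineg      -> [672]
bipush 1  -> [672, 1]
isub      -> [671]

671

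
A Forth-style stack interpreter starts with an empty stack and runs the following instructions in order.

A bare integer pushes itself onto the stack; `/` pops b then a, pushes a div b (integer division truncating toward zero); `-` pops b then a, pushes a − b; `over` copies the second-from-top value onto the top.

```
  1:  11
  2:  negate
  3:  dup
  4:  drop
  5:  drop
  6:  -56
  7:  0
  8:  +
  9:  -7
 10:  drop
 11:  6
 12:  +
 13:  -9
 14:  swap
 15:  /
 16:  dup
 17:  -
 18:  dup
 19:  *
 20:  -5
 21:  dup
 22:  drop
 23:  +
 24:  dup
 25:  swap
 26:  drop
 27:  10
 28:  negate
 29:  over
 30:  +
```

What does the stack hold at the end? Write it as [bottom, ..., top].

11      [11]
negate  [-11]
dup     [-11, -11]
drop    [-11]
drop    []
-56     [-56]
0       [-56, 0]
+       [-56]
-7      [-56, -7]
drop    [-56]
6       [-56, 6]
+       [-50]
-9      [-50, -9]
swap    [-9, -50]
/       [0]
dup     [0, 0]
-       [0]
dup     [0, 0]
*       [0]
-5      [0, -5]
dup     [0, -5, -5]
drop    [0, -5]
+       [-5]
dup     [-5, -5]
swap    [-5, -5]
drop    [-5]
10      [-5, 10]
negate  [-5, -10]
over    [-5, -10, -5]
+       [-5, -15]

[-5, -15]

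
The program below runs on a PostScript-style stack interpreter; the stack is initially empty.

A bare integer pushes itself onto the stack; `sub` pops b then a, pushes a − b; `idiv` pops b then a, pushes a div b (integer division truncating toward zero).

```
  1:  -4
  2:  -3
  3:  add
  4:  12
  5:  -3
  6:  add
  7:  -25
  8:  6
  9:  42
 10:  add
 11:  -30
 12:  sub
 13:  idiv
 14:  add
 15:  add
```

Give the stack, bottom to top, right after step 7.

[-7, 9, -25]

-4  → -4
-3  → -4 -3
add → -7
12  → -7 12
-3  → -7 12 -3
add → -7 9
-25 → -7 9 -25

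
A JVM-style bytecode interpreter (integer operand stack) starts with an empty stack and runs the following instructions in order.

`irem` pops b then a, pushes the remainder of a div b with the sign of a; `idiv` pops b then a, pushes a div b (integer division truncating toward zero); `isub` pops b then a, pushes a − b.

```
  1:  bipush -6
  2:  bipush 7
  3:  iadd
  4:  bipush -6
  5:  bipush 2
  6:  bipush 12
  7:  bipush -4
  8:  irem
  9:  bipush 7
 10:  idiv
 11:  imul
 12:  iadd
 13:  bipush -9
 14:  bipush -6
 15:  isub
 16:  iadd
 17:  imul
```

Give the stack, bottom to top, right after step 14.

bipush -6 : -6
bipush 7  : -6 7
iadd      : 1
bipush -6 : 1 -6
bipush 2  : 1 -6 2
bipush 12 : 1 -6 2 12
bipush -4 : 1 -6 2 12 -4
irem      : 1 -6 2 0
bipush 7  : 1 -6 2 0 7
idiv      : 1 -6 2 0
imul      : 1 -6 0
iadd      : 1 -6
bipush -9 : 1 -6 -9
bipush -6 : 1 -6 -9 -6

[1, -6, -9, -6]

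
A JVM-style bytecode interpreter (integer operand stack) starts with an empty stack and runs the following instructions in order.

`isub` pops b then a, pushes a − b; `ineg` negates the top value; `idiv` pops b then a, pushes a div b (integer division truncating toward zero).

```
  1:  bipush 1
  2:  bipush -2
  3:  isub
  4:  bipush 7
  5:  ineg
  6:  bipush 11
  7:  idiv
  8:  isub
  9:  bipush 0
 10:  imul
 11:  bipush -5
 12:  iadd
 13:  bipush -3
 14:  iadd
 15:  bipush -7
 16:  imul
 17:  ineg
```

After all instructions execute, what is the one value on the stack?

bipush 1   [1]
bipush -2  [1, -2]
isub       [3]
bipush 7   [3, 7]
ineg       [3, -7]
bipush 11  [3, -7, 11]
idiv       [3, 0]
isub       [3]
bipush 0   [3, 0]
imul       [0]
bipush -5  [0, -5]
iadd       [-5]
bipush -3  [-5, -3]
iadd       [-8]
bipush -7  [-8, -7]
imul       [56]
ineg       [-56]

-56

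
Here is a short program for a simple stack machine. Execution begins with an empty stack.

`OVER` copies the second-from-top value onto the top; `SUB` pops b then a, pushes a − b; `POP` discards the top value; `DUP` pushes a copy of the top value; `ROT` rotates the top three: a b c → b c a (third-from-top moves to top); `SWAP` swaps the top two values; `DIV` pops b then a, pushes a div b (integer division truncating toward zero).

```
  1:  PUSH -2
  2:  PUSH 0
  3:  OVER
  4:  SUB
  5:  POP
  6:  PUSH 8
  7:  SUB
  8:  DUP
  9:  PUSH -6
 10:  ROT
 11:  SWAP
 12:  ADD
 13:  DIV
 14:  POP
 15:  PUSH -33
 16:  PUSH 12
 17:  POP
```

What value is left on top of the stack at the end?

-33

PUSH -2  -> [-2]
PUSH 0   -> [-2, 0]
OVER     -> [-2, 0, -2]
SUB      -> [-2, 2]
POP      -> [-2]
PUSH 8   -> [-2, 8]
SUB      -> [-10]
DUP      -> [-10, -10]
PUSH -6  -> [-10, -10, -6]
ROT      -> [-10, -6, -10]
SWAP     -> [-10, -10, -6]
ADD      -> [-10, -16]
DIV      -> [0]
POP      -> []
PUSH -33 -> [-33]
PUSH 12  -> [-33, 12]
POP      -> [-33]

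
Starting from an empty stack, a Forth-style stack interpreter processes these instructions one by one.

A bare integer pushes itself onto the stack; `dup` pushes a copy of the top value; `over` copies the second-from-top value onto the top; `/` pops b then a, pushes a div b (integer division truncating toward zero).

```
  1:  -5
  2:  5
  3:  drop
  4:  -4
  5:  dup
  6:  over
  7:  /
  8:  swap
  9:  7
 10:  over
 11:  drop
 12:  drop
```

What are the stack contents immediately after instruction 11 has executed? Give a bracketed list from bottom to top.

-5   -> -5
5    -> -5 5
drop -> -5
-4   -> -5 -4
dup  -> -5 -4 -4
over -> -5 -4 -4 -4
/    -> -5 -4 1
swap -> -5 1 -4
7    -> -5 1 -4 7
over -> -5 1 -4 7 -4
drop -> -5 1 -4 7

[-5, 1, -4, 7]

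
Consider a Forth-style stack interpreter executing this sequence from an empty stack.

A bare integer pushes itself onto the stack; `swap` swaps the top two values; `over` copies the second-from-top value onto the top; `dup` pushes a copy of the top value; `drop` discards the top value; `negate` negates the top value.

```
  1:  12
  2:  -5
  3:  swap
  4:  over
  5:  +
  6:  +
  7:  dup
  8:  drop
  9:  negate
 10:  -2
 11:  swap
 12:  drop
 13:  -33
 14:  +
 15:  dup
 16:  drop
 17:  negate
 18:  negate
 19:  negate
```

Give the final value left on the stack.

35

12     -> 12
-5     -> 12 -5
swap   -> -5 12
over   -> -5 12 -5
+      -> -5 7
+      -> 2
dup    -> 2 2
drop   -> 2
negate -> -2
-2     -> -2 -2
swap   -> -2 -2
drop   -> -2
-33    -> -2 -33
+      -> -35
dup    -> -35 -35
drop   -> -35
negate -> 35
negate -> -35
negate -> 35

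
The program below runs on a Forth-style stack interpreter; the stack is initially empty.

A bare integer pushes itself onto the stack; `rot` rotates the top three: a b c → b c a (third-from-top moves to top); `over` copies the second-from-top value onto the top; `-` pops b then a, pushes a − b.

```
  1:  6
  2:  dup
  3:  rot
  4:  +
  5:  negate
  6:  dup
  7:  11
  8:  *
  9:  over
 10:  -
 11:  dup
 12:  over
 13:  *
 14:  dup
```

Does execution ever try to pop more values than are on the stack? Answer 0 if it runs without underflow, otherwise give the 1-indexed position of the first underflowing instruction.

3

6   → 6
dup → 6 6
rot  — needs 3 operands, stack has 2 → underflow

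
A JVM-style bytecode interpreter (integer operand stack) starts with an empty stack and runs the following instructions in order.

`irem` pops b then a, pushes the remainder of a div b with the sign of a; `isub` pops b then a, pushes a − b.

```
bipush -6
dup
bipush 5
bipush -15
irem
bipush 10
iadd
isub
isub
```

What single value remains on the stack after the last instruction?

bipush -6  : -6
dup        : -6 -6
bipush 5   : -6 -6 5
bipush -15 : -6 -6 5 -15
irem       : -6 -6 5
bipush 10  : -6 -6 5 10
iadd       : -6 -6 15
isub       : -6 -21
isub       : 15

15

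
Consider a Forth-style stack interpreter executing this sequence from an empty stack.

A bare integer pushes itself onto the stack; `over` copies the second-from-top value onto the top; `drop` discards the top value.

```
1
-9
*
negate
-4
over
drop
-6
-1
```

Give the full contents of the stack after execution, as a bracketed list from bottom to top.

1      → 1
-9     → 1 -9
*      → -9
negate → 9
-4     → 9 -4
over   → 9 -4 9
drop   → 9 -4
-6     → 9 -4 -6
-1     → 9 -4 -6 -1

[9, -4, -6, -1]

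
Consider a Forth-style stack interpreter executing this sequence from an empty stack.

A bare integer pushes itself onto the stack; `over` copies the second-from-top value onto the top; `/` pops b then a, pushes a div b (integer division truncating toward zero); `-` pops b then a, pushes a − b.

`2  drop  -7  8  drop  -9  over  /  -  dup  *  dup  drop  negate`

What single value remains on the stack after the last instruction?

-64

2      -> 2
drop   -> (empty)
-7     -> -7
8      -> -7 8
drop   -> -7
-9     -> -7 -9
over   -> -7 -9 -7
/      -> -7 1
-      -> -8
dup    -> -8 -8
*      -> 64
dup    -> 64 64
drop   -> 64
negate -> -64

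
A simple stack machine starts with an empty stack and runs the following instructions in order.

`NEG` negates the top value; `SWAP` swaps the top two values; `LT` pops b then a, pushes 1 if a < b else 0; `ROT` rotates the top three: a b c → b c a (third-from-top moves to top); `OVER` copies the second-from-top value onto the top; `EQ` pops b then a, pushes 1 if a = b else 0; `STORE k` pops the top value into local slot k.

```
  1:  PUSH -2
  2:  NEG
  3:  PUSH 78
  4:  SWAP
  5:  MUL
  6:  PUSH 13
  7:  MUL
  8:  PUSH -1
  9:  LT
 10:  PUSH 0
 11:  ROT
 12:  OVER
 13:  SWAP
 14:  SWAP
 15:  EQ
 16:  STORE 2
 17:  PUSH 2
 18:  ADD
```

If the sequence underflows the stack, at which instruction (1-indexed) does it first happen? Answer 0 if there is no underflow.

PUSH -2 → -2
NEG     → 2
PUSH 78 → 2 78
SWAP    → 78 2
MUL     → 156
PUSH 13 → 156 13
MUL     → 2028
PUSH -1 → 2028 -1
LT      → 0
PUSH 0  → 0 0
ROT  — needs 3 operands, stack has 2 → underflow

11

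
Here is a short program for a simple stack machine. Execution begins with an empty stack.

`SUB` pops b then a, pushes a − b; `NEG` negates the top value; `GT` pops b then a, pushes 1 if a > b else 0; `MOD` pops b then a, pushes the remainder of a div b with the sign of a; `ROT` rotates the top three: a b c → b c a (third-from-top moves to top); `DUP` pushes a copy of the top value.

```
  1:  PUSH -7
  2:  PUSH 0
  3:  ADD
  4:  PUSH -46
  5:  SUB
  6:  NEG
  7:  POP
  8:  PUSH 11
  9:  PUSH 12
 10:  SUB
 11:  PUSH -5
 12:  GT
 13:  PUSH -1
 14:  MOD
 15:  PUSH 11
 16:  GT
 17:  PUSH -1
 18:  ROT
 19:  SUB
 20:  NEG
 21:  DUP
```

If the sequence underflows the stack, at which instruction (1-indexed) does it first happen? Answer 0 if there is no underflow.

PUSH -7  -> -7
PUSH 0   -> -7 0
ADD      -> -7
PUSH -46 -> -7 -46
SUB      -> 39
NEG      -> -39
POP      -> (empty)
PUSH 11  -> 11
PUSH 12  -> 11 12
SUB      -> -1
PUSH -5  -> -1 -5
GT       -> 1
PUSH -1  -> 1 -1
MOD      -> 0
PUSH 11  -> 0 11
GT       -> 0
PUSH -1  -> 0 -1
ROT  — needs 3 operands, stack has 2 → underflow

18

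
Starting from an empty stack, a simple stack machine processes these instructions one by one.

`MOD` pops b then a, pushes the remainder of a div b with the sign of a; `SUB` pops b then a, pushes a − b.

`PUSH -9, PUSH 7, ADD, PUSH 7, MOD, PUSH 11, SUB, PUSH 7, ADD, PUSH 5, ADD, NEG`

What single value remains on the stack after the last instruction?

1

PUSH -9 -> -9
PUSH 7  -> -9 7
ADD     -> -2
PUSH 7  -> -2 7
MOD     -> -2
PUSH 11 -> -2 11
SUB     -> -13
PUSH 7  -> -13 7
ADD     -> -6
PUSH 5  -> -6 5
ADD     -> -1
NEG     -> 1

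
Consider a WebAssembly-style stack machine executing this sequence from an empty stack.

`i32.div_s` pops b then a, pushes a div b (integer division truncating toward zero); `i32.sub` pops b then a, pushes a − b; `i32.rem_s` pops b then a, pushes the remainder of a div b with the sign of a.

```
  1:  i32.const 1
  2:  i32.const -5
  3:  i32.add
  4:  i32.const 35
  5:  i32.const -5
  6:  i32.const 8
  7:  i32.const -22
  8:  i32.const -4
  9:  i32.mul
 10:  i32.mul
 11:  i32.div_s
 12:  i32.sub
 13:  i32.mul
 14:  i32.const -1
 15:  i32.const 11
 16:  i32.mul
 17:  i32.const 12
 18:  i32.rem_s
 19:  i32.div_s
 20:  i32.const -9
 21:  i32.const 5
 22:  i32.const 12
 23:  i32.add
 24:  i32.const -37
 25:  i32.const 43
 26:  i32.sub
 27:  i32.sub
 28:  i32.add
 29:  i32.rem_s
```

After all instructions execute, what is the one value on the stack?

i32.const 1   -> 1
i32.const -5  -> 1 -5
i32.add       -> -4
i32.const 35  -> -4 35
i32.const -5  -> -4 35 -5
i32.const 8   -> -4 35 -5 8
i32.const -22 -> -4 35 -5 8 -22
i32.const -4  -> -4 35 -5 8 -22 -4
i32.mul       -> -4 35 -5 8 88
i32.mul       -> -4 35 -5 704
i32.div_s     -> -4 35 0
i32.sub       -> -4 35
i32.mul       -> -140
i32.const -1  -> -140 -1
i32.const 11  -> -140 -1 11
i32.mul       -> -140 -11
i32.const 12  -> -140 -11 12
i32.rem_s     -> -140 -11
i32.div_s     -> 12
i32.const -9  -> 12 -9
i32.const 5   -> 12 -9 5
i32.const 12  -> 12 -9 5 12
i32.add       -> 12 -9 17
i32.const -37 -> 12 -9 17 -37
i32.const 43  -> 12 -9 17 -37 43
i32.sub       -> 12 -9 17 -80
i32.sub       -> 12 -9 97
i32.add       -> 12 88
i32.rem_s     -> 12

12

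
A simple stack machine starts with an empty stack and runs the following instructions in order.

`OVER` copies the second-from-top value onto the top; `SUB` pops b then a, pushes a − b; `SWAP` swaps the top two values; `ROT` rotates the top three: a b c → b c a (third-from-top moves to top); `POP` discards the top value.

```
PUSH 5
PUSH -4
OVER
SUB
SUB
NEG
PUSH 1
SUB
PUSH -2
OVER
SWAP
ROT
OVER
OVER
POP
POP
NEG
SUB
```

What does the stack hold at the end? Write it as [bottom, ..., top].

[-15, -17]

PUSH 5  -> 5
PUSH -4 -> 5 -4
OVER    -> 5 -4 5
SUB     -> 5 -9
SUB     -> 14
NEG     -> -14
PUSH 1  -> -14 1
SUB     -> -15
PUSH -2 -> -15 -2
OVER    -> -15 -2 -15
SWAP    -> -15 -15 -2
ROT     -> -15 -2 -15
OVER    -> -15 -2 -15 -2
OVER    -> -15 -2 -15 -2 -15
POP     -> -15 -2 -15 -2
POP     -> -15 -2 -15
NEG     -> -15 -2 15
SUB     -> -15 -17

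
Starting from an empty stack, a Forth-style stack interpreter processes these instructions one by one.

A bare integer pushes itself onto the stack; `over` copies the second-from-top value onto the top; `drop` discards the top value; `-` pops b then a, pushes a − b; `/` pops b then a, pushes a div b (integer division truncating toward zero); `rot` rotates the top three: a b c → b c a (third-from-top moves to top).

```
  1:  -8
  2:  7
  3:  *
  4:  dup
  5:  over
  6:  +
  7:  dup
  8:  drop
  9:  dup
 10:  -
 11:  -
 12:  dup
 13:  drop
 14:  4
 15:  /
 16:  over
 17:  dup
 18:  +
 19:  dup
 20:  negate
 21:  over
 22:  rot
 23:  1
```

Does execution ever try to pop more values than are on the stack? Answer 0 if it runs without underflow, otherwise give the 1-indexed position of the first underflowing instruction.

16

-8   → [-8]
7    → [-8, 7]
*    → [-56]
dup  → [-56, -56]
over → [-56, -56, -56]
+    → [-56, -112]
dup  → [-56, -112, -112]
drop → [-56, -112]
dup  → [-56, -112, -112]
-    → [-56, 0]
-    → [-56]
dup  → [-56, -56]
drop → [-56]
4    → [-56, 4]
/    → [-14]
over  — needs 2 operands, stack has 1 → underflow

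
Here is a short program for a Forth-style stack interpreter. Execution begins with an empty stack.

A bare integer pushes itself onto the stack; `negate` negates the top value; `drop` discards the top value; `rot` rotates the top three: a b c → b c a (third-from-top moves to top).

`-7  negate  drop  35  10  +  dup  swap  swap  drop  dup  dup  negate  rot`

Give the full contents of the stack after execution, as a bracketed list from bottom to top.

[45, -45, 45]

-7      [-7]
negate  [7]
drop    []
35      [35]
10      [35, 10]
+       [45]
dup     [45, 45]
swap    [45, 45]
swap    [45, 45]
drop    [45]
dup     [45, 45]
dup     [45, 45, 45]
negate  [45, 45, -45]
rot     [45, -45, 45]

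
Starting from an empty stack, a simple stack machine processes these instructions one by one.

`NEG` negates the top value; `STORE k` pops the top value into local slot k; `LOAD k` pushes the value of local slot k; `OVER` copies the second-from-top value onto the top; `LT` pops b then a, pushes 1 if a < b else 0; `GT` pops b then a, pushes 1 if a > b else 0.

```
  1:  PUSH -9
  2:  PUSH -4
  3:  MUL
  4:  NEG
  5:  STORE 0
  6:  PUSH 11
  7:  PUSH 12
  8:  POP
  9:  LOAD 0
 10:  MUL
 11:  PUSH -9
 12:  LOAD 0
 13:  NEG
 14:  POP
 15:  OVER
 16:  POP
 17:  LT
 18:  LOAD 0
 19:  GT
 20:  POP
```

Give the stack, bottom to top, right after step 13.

[-396, -9, 36]

PUSH -9 → -9
PUSH -4 → -9 -4
MUL     → 36
NEG     → -36
STORE 0 → (empty)
PUSH 11 → 11
PUSH 12 → 11 12
POP     → 11
LOAD 0  → 11 -36
MUL     → -396
PUSH -9 → -396 -9
LOAD 0  → -396 -9 -36
NEG     → -396 -9 36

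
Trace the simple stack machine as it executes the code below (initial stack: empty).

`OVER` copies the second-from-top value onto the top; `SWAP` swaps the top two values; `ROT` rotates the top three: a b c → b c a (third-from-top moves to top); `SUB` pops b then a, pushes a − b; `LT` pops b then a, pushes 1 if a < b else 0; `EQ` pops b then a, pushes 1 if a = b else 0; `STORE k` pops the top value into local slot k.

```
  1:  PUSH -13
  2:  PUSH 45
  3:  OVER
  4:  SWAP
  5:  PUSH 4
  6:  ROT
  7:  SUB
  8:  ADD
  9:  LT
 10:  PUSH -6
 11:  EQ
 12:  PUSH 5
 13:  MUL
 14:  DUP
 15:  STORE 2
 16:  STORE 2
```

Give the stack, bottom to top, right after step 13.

PUSH -13 → -13
PUSH 45  → -13 45
OVER     → -13 45 -13
SWAP     → -13 -13 45
PUSH 4   → -13 -13 45 4
ROT      → -13 45 4 -13
SUB      → -13 45 17
ADD      → -13 62
LT       → 1
PUSH -6  → 1 -6
EQ       → 0
PUSH 5   → 0 5
MUL      → 0

[0]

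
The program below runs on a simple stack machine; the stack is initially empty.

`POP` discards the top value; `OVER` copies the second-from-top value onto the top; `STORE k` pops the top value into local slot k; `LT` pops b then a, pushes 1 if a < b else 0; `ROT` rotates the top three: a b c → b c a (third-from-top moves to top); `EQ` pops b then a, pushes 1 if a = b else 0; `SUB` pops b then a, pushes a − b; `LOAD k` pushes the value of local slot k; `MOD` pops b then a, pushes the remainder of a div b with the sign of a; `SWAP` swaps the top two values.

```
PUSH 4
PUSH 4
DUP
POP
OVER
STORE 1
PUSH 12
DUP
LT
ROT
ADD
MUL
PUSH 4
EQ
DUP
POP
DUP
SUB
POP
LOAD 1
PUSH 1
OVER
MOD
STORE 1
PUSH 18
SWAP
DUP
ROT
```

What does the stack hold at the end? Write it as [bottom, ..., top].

PUSH 4  -> [4]
PUSH 4  -> [4, 4]
DUP     -> [4, 4, 4]
POP     -> [4, 4]
OVER    -> [4, 4, 4]
STORE 1 -> [4, 4]
PUSH 12 -> [4, 4, 12]
DUP     -> [4, 4, 12, 12]
LT      -> [4, 4, 0]
ROT     -> [4, 0, 4]
ADD     -> [4, 4]
MUL     -> [16]
PUSH 4  -> [16, 4]
EQ      -> [0]
DUP     -> [0, 0]
POP     -> [0]
DUP     -> [0, 0]
SUB     -> [0]
POP     -> []
LOAD 1  -> [4]
PUSH 1  -> [4, 1]
OVER    -> [4, 1, 4]
MOD     -> [4, 1]
STORE 1 -> [4]
PUSH 18 -> [4, 18]
SWAP    -> [18, 4]
DUP     -> [18, 4, 4]
ROT     -> [4, 4, 18]

[4, 4, 18]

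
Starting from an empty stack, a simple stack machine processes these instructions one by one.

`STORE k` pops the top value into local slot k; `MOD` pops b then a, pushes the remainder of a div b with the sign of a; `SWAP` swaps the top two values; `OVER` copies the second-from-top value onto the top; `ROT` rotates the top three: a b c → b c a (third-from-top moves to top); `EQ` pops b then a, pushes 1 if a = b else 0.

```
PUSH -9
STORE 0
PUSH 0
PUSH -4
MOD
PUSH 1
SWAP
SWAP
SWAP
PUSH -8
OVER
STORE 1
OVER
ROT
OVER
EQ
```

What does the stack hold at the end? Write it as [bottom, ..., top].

PUSH -9 → -9
STORE 0 → (empty)
PUSH 0  → 0
PUSH -4 → 0 -4
MOD     → 0
PUSH 1  → 0 1
SWAP    → 1 0
SWAP    → 0 1
SWAP    → 1 0
PUSH -8 → 1 0 -8
OVER    → 1 0 -8 0
STORE 1 → 1 0 -8
OVER    → 1 0 -8 0
ROT     → 1 -8 0 0
OVER    → 1 -8 0 0 0
EQ      → 1 -8 0 1

[1, -8, 0, 1]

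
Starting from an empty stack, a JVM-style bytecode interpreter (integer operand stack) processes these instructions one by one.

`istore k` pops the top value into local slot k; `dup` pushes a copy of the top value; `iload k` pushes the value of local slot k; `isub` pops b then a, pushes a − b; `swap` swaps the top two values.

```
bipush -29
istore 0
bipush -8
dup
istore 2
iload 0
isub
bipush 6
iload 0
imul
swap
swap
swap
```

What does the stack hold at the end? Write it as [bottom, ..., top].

bipush -29 → -29
istore 0   → (empty)
bipush -8  → -8
dup        → -8 -8
istore 2   → -8
iload 0    → -8 -29
isub       → 21
bipush 6   → 21 6
iload 0    → 21 6 -29
imul       → 21 -174
swap       → -174 21
swap       → 21 -174
swap       → -174 21

[-174, 21]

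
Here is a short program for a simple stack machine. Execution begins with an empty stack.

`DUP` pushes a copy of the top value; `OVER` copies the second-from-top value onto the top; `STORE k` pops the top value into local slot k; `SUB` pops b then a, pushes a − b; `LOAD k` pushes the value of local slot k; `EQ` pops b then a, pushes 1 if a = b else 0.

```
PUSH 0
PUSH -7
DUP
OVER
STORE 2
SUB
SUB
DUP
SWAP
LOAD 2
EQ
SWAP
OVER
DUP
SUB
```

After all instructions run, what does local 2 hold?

PUSH 0  → [0]
PUSH -7 → [0, -7]
DUP     → [0, -7, -7]
OVER    → [0, -7, -7, -7]
STORE 2 → [0, -7, -7]
SUB     → [0, 0]
SUB     → [0]
DUP     → [0, 0]
SWAP    → [0, 0]
LOAD 2  → [0, 0, -7]
EQ      → [0, 0]
SWAP    → [0, 0]
OVER    → [0, 0, 0]
DUP     → [0, 0, 0, 0]
SUB     → [0, 0, 0]

-7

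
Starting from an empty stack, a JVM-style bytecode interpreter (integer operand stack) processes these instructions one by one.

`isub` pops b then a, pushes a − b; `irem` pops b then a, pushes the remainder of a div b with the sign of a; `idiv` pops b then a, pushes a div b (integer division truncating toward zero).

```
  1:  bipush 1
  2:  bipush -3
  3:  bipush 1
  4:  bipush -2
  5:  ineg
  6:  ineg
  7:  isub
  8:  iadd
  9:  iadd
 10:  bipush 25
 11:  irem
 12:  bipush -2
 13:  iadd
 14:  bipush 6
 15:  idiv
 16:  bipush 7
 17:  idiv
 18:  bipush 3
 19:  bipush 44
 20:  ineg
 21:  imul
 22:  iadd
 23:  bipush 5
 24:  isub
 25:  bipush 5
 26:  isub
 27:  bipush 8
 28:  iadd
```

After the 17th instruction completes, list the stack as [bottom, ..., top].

bipush 1  → [1]
bipush -3 → [1, -3]
bipush 1  → [1, -3, 1]
bipush -2 → [1, -3, 1, -2]
ineg      → [1, -3, 1, 2]
ineg      → [1, -3, 1, -2]
isub      → [1, -3, 3]
iadd      → [1, 0]
iadd      → [1]
bipush 25 → [1, 25]
irem      → [1]
bipush -2 → [1, -2]
iadd      → [-1]
bipush 6  → [-1, 6]
idiv      → [0]
bipush 7  → [0, 7]
idiv      → [0]

[0]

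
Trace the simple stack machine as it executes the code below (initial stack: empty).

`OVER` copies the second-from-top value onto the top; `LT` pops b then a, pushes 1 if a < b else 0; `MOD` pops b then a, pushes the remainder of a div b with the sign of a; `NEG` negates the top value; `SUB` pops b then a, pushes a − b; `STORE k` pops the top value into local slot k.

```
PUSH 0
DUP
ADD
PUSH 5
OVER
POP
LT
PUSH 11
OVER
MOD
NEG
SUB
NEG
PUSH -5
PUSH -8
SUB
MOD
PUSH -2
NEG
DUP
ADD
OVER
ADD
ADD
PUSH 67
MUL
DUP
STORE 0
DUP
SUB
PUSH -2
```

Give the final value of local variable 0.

PUSH 0  → 0
DUP     → 0 0
ADD     → 0
PUSH 5  → 0 5
OVER    → 0 5 0
POP     → 0 5
LT      → 1
PUSH 11 → 1 11
OVER    → 1 11 1
MOD     → 1 0
NEG     → 1 0
SUB     → 1
NEG     → -1
PUSH -5 → -1 -5
PUSH -8 → -1 -5 -8
SUB     → -1 3
MOD     → -1
PUSH -2 → -1 -2
NEG     → -1 2
DUP     → -1 2 2
ADD     → -1 4
OVER    → -1 4 -1
ADD     → -1 3
ADD     → 2
PUSH 67 → 2 67
MUL     → 134
DUP     → 134 134
STORE 0 → 134
DUP     → 134 134
SUB     → 0
PUSH -2 → 0 -2

134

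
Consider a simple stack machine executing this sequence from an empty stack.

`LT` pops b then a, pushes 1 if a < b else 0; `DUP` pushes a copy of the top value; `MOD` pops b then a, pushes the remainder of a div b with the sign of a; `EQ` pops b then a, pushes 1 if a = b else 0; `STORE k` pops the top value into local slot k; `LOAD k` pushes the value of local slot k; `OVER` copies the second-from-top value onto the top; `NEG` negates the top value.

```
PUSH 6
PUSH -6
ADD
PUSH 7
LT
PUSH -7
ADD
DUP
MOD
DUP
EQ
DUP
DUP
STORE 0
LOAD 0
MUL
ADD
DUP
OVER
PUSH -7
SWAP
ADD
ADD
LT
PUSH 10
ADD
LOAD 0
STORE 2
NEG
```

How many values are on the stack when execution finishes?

1

PUSH 6  : 6
PUSH -6 : 6 -6
ADD     : 0
PUSH 7  : 0 7
LT      : 1
PUSH -7 : 1 -7
ADD     : -6
DUP     : -6 -6
MOD     : 0
DUP     : 0 0
EQ      : 1
DUP     : 1 1
DUP     : 1 1 1
STORE 0 : 1 1
LOAD 0  : 1 1 1
MUL     : 1 1
ADD     : 2
DUP     : 2 2
OVER    : 2 2 2
PUSH -7 : 2 2 2 -7
SWAP    : 2 2 -7 2
ADD     : 2 2 -5
ADD     : 2 -3
LT      : 0
PUSH 10 : 0 10
ADD     : 10
LOAD 0  : 10 1
STORE 2 : 10
NEG     : -10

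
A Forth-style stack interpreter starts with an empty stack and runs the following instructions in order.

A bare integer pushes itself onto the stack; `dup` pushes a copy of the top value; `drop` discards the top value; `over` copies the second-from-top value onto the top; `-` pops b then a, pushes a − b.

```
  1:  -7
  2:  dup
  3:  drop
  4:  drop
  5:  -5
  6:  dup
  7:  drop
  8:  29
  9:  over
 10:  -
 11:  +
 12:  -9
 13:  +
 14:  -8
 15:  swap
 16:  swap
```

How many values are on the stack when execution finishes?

2

-7    -7
dup   -7 -7
drop  -7
drop  (empty)
-5    -5
dup   -5 -5
drop  -5
29    -5 29
over  -5 29 -5
-     -5 34
+     29
-9    29 -9
+     20
-8    20 -8
swap  -8 20
swap  20 -8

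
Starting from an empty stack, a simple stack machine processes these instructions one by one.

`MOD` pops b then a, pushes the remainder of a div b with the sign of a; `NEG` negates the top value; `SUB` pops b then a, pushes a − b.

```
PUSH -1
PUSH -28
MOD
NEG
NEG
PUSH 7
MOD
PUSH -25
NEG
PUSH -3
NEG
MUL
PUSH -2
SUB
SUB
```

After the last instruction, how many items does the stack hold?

PUSH -1  -> -1
PUSH -28 -> -1 -28
MOD      -> -1
NEG      -> 1
NEG      -> -1
PUSH 7   -> -1 7
MOD      -> -1
PUSH -25 -> -1 -25
NEG      -> -1 25
PUSH -3  -> -1 25 -3
NEG      -> -1 25 3
MUL      -> -1 75
PUSH -2  -> -1 75 -2
SUB      -> -1 77
SUB      -> -78

1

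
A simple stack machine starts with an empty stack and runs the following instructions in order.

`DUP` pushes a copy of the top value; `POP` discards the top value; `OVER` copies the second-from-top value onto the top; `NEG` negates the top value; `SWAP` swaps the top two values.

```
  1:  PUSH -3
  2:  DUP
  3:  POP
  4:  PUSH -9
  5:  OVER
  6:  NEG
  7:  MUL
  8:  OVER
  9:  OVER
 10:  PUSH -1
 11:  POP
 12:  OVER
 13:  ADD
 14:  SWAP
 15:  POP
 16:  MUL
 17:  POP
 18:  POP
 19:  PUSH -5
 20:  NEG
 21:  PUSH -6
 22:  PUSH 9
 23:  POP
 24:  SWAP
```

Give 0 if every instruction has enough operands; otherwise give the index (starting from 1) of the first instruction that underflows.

PUSH -3 → [-3]
DUP     → [-3, -3]
POP     → [-3]
PUSH -9 → [-3, -9]
OVER    → [-3, -9, -3]
NEG     → [-3, -9, 3]
MUL     → [-3, -27]
OVER    → [-3, -27, -3]
OVER    → [-3, -27, -3, -27]
PUSH -1 → [-3, -27, -3, -27, -1]
POP     → [-3, -27, -3, -27]
OVER    → [-3, -27, -3, -27, -3]
ADD     → [-3, -27, -3, -30]
SWAP    → [-3, -27, -30, -3]
POP     → [-3, -27, -30]
MUL     → [-3, 810]
POP     → [-3]
POP     → []
PUSH -5 → [-5]
NEG     → [5]
PUSH -6 → [5, -6]
PUSH 9  → [5, -6, 9]
POP     → [5, -6]
SWAP    → [-6, 5]

0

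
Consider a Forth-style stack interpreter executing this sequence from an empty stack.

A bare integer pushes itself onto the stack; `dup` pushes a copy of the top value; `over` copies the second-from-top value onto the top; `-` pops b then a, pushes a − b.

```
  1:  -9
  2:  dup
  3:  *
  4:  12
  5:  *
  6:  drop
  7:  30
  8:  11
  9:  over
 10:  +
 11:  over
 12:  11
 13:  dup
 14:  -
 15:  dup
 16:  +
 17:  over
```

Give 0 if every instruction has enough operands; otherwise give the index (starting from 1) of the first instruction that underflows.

-9   -> [-9]
dup  -> [-9, -9]
*    -> [81]
12   -> [81, 12]
*    -> [972]
drop -> []
30   -> [30]
11   -> [30, 11]
over -> [30, 11, 30]
+    -> [30, 41]
over -> [30, 41, 30]
11   -> [30, 41, 30, 11]
dup  -> [30, 41, 30, 11, 11]
-    -> [30, 41, 30, 0]
dup  -> [30, 41, 30, 0, 0]
+    -> [30, 41, 30, 0]
over -> [30, 41, 30, 0, 30]

0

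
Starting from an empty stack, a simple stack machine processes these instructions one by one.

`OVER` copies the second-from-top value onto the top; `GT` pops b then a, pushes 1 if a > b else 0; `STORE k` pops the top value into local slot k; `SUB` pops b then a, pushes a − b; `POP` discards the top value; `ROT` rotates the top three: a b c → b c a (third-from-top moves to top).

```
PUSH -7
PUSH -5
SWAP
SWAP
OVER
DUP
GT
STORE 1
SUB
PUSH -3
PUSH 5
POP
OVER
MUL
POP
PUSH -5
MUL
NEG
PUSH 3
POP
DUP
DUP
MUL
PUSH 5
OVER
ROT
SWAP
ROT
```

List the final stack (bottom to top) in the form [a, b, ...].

PUSH -7 : -7
PUSH -5 : -7 -5
SWAP    : -5 -7
SWAP    : -7 -5
OVER    : -7 -5 -7
DUP     : -7 -5 -7 -7
GT      : -7 -5 0
STORE 1 : -7 -5
SUB     : -2
PUSH -3 : -2 -3
PUSH 5  : -2 -3 5
POP     : -2 -3
OVER    : -2 -3 -2
MUL     : -2 6
POP     : -2
PUSH -5 : -2 -5
MUL     : 10
NEG     : -10
PUSH 3  : -10 3
POP     : -10
DUP     : -10 -10
DUP     : -10 -10 -10
MUL     : -10 100
PUSH 5  : -10 100 5
OVER    : -10 100 5 100
ROT     : -10 5 100 100
SWAP    : -10 5 100 100
ROT     : -10 100 100 5

[-10, 100, 100, 5]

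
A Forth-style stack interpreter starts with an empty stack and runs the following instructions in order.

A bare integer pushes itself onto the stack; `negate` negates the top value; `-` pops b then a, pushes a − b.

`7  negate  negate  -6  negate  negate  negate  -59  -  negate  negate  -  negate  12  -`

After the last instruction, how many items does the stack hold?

1

7      → [7]
negate → [-7]
negate → [7]
-6     → [7, -6]
negate → [7, 6]
negate → [7, -6]
negate → [7, 6]
-59    → [7, 6, -59]
-      → [7, 65]
negate → [7, -65]
negate → [7, 65]
-      → [-58]
negate → [58]
12     → [58, 12]
-      → [46]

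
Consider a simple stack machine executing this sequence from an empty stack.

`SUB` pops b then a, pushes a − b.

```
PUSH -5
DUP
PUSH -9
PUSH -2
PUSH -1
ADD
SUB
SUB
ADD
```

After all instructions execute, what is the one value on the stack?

PUSH -5 → -5
DUP     → -5 -5
PUSH -9 → -5 -5 -9
PUSH -2 → -5 -5 -9 -2
PUSH -1 → -5 -5 -9 -2 -1
ADD     → -5 -5 -9 -3
SUB     → -5 -5 -6
SUB     → -5 1
ADD     → -4

-4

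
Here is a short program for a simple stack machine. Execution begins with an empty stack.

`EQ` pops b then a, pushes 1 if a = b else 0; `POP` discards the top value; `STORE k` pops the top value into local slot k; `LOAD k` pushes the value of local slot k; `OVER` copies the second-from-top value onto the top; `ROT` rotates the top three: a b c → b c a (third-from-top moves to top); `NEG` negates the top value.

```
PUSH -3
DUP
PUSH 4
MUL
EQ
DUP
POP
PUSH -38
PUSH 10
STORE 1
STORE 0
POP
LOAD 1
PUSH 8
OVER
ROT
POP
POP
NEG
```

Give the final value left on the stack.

-8

PUSH -3  : -3
DUP      : -3 -3
PUSH 4   : -3 -3 4
MUL      : -3 -12
EQ       : 0
DUP      : 0 0
POP      : 0
PUSH -38 : 0 -38
PUSH 10  : 0 -38 10
STORE 1  : 0 -38
STORE 0  : 0
POP      : (empty)
LOAD 1   : 10
PUSH 8   : 10 8
OVER     : 10 8 10
ROT      : 8 10 10
POP      : 8 10
POP      : 8
NEG      : -8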